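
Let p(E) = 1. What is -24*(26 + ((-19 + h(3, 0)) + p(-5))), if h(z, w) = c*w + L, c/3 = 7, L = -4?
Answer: -96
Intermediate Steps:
c = 21 (c = 3*7 = 21)
h(z, w) = -4 + 21*w (h(z, w) = 21*w - 4 = -4 + 21*w)
-24*(26 + ((-19 + h(3, 0)) + p(-5))) = -24*(26 + ((-19 + (-4 + 21*0)) + 1)) = -24*(26 + ((-19 + (-4 + 0)) + 1)) = -24*(26 + ((-19 - 4) + 1)) = -24*(26 + (-23 + 1)) = -24*(26 - 22) = -24*4 = -96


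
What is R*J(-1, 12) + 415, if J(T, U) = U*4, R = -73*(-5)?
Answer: 17935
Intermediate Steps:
R = 365
J(T, U) = 4*U
R*J(-1, 12) + 415 = 365*(4*12) + 415 = 365*48 + 415 = 17520 + 415 = 17935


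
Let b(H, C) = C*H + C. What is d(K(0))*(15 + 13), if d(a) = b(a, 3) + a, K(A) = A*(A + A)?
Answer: 84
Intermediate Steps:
b(H, C) = C + C*H
K(A) = 2*A² (K(A) = A*(2*A) = 2*A²)
d(a) = 3 + 4*a (d(a) = 3*(1 + a) + a = (3 + 3*a) + a = 3 + 4*a)
d(K(0))*(15 + 13) = (3 + 4*(2*0²))*(15 + 13) = (3 + 4*(2*0))*28 = (3 + 4*0)*28 = (3 + 0)*28 = 3*28 = 84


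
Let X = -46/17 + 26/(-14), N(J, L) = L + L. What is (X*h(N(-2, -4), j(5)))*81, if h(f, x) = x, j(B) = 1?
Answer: -43983/119 ≈ -369.60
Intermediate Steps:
N(J, L) = 2*L
X = -543/119 (X = -46*1/17 + 26*(-1/14) = -46/17 - 13/7 = -543/119 ≈ -4.5630)
(X*h(N(-2, -4), j(5)))*81 = -543/119*1*81 = -543/119*81 = -43983/119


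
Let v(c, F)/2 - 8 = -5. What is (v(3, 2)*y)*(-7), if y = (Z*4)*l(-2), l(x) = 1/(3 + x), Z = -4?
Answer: 672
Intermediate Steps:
v(c, F) = 6 (v(c, F) = 16 + 2*(-5) = 16 - 10 = 6)
y = -16 (y = (-4*4)/(3 - 2) = -16/1 = -16*1 = -16)
(v(3, 2)*y)*(-7) = (6*(-16))*(-7) = -96*(-7) = 672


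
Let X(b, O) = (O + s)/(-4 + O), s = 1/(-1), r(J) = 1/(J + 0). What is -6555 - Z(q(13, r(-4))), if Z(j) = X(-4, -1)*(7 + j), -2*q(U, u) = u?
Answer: -131157/20 ≈ -6557.9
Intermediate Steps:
r(J) = 1/J
q(U, u) = -u/2
s = -1
X(b, O) = (-1 + O)/(-4 + O) (X(b, O) = (O - 1)/(-4 + O) = (-1 + O)/(-4 + O))
Z(j) = 14/5 + 2*j/5 (Z(j) = ((-1 - 1)/(-4 - 1))*(7 + j) = (-2/(-5))*(7 + j) = (-⅕*(-2))*(7 + j) = 2*(7 + j)/5 = 14/5 + 2*j/5)
-6555 - Z(q(13, r(-4))) = -6555 - (14/5 + 2*(-½/(-4))/5) = -6555 - (14/5 + 2*(-½*(-¼))/5) = -6555 - (14/5 + (⅖)*(⅛)) = -6555 - (14/5 + 1/20) = -6555 - 1*57/20 = -6555 - 57/20 = -131157/20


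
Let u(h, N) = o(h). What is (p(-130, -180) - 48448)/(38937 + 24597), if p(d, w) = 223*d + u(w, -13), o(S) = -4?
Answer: -12907/10589 ≈ -1.2189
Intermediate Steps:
u(h, N) = -4
p(d, w) = -4 + 223*d (p(d, w) = 223*d - 4 = -4 + 223*d)
(p(-130, -180) - 48448)/(38937 + 24597) = ((-4 + 223*(-130)) - 48448)/(38937 + 24597) = ((-4 - 28990) - 48448)/63534 = (-28994 - 48448)*(1/63534) = -77442*1/63534 = -12907/10589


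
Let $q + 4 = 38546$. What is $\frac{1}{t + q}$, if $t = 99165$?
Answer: $\frac{1}{137707} \approx 7.2618 \cdot 10^{-6}$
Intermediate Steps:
$q = 38542$ ($q = -4 + 38546 = 38542$)
$\frac{1}{t + q} = \frac{1}{99165 + 38542} = \frac{1}{137707}$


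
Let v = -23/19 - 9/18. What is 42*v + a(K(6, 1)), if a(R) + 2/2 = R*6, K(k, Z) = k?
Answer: -700/19 ≈ -36.842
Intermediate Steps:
a(R) = -1 + 6*R (a(R) = -1 + R*6 = -1 + 6*R)
v = -65/38 (v = -23*1/19 - 9*1/18 = -23/19 - ½ = -65/38 ≈ -1.7105)
42*v + a(K(6, 1)) = 42*(-65/38) + (-1 + 6*6) = -1365/19 + (-1 + 36) = -1365/19 + 35 = -700/19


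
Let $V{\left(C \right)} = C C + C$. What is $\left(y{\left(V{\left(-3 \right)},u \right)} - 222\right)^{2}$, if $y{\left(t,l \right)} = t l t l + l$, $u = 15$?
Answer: $62299449$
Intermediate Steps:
$V{\left(C \right)} = C + C^{2}$ ($V{\left(C \right)} = C^{2} + C = C + C^{2}$)
$y{\left(t,l \right)} = l + l^{2} t^{2}$ ($y{\left(t,l \right)} = l t t l + l = l t^{2} l + l = l^{2} t^{2} + l = l + l^{2} t^{2}$)
$\left(y{\left(V{\left(-3 \right)},u \right)} - 222\right)^{2} = \left(15 \left(1 + 15 \left(- 3 \left(1 - 3\right)\right)^{2}\right) - 222\right)^{2} = \left(15 \left(1 + 15 \left(\left(-3\right) \left(-2\right)\right)^{2}\right) - 222\right)^{2} = \left(15 \left(1 + 15 \cdot 6^{2}\right) - 222\right)^{2} = \left(15 \left(1 + 15 \cdot 36\right) - 222\right)^{2} = \left(15 \left(1 + 540\right) - 222\right)^{2} = \left(15 \cdot 541 - 222\right)^{2} = \left(8115 - 222\right)^{2} = 7893^{2} = 62299449$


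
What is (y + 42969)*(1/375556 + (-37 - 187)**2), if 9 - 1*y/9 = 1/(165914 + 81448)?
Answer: 66889142098909714329/30966094424 ≈ 2.1601e+9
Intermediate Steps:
y = 6678771/82454 (y = 81 - 9/(165914 + 81448) = 81 - 9/247362 = 81 - 9*1/247362 = 81 - 3/82454 = 6678771/82454 ≈ 81.000)
(y + 42969)*(1/375556 + (-37 - 187)**2) = (6678771/82454 + 42969)*(1/375556 + (-37 - 187)**2) = 3549644697*(1/375556 + (-224)**2)/82454 = 3549644697*(1/375556 + 50176)/82454 = (3549644697/82454)*(18843897857/375556) = 66889142098909714329/30966094424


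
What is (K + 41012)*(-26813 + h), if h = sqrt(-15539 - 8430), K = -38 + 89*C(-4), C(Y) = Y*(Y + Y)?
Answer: -1174999286 + 43822*I*sqrt(23969) ≈ -1.175e+9 + 6.7845e+6*I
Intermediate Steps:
C(Y) = 2*Y**2 (C(Y) = Y*(2*Y) = 2*Y**2)
K = 2810 (K = -38 + 89*(2*(-4)**2) = -38 + 89*(2*16) = -38 + 89*32 = -38 + 2848 = 2810)
h = I*sqrt(23969) (h = sqrt(-23969) = I*sqrt(23969) ≈ 154.82*I)
(K + 41012)*(-26813 + h) = (2810 + 41012)*(-26813 + I*sqrt(23969)) = 43822*(-26813 + I*sqrt(23969)) = -1174999286 + 43822*I*sqrt(23969)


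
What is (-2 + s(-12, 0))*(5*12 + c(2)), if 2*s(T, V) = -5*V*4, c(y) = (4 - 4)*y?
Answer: -120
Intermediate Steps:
c(y) = 0 (c(y) = 0*y = 0)
s(T, V) = -10*V (s(T, V) = (-5*V*4)/2 = (-20*V)/2 = -10*V)
(-2 + s(-12, 0))*(5*12 + c(2)) = (-2 - 10*0)*(5*12 + 0) = (-2 + 0)*(60 + 0) = -2*60 = -120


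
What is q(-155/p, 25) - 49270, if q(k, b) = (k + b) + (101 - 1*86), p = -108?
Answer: -5316685/108 ≈ -49229.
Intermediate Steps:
q(k, b) = 15 + b + k (q(k, b) = (b + k) + (101 - 86) = (b + k) + 15 = 15 + b + k)
q(-155/p, 25) - 49270 = (15 + 25 - 155/(-108)) - 49270 = (15 + 25 - 155*(-1/108)) - 49270 = (15 + 25 + 155/108) - 49270 = 4475/108 - 49270 = -5316685/108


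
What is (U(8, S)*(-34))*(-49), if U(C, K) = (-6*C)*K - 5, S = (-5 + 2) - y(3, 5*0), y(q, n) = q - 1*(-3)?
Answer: 711382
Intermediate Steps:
y(q, n) = 3 + q (y(q, n) = q + 3 = 3 + q)
S = -9 (S = (-5 + 2) - (3 + 3) = -3 - 1*6 = -3 - 6 = -9)
U(C, K) = -5 - 6*C*K (U(C, K) = -6*C*K - 5 = -5 - 6*C*K)
(U(8, S)*(-34))*(-49) = ((-5 - 6*8*(-9))*(-34))*(-49) = ((-5 + 432)*(-34))*(-49) = (427*(-34))*(-49) = -14518*(-49) = 711382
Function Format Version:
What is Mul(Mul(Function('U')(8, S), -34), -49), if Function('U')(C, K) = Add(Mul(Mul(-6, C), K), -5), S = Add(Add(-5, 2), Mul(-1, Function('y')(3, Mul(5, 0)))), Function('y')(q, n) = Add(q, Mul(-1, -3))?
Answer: 711382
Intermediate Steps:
Function('y')(q, n) = Add(3, q) (Function('y')(q, n) = Add(q, 3) = Add(3, q))
S = -9 (S = Add(Add(-5, 2), Mul(-1, Add(3, 3))) = Add(-3, Mul(-1, 6)) = Add(-3, -6) = -9)
Function('U')(C, K) = Add(-5, Mul(-6, C, K)) (Function('U')(C, K) = Add(Mul(-6, C, K), -5) = Add(-5, Mul(-6, C, K)))
Mul(Mul(Function('U')(8, S), -34), -49) = Mul(Mul(Add(-5, Mul(-6, 8, -9)), -34), -49) = Mul(Mul(Add(-5, 432), -34), -49) = Mul(Mul(427, -34), -49) = Mul(-14518, -49) = 711382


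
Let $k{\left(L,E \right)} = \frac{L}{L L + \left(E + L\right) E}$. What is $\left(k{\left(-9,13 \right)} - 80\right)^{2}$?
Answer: $\frac{113401201}{17689} \approx 6410.8$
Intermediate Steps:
$k{\left(L,E \right)} = \frac{L}{L^{2} + E \left(E + L\right)}$
$\left(k{\left(-9,13 \right)} - 80\right)^{2} = \left(- \frac{9}{13^{2} + \left(-9\right)^{2} + 13 \left(-9\right)} - 80\right)^{2} = \left(- \frac{9}{169 + 81 - 117} - 80\right)^{2} = \left(- \frac{9}{133} - 80\right)^{2} = \left(- \frac{10649}{133}\right)^{2} = \frac{113401201}{17689}$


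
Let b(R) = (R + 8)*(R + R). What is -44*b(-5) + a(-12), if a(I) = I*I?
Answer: 1464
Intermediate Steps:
a(I) = I²
b(R) = 2*R*(8 + R) (b(R) = (8 + R)*(2*R) = 2*R*(8 + R))
-44*b(-5) + a(-12) = -88*(-5)*(8 - 5) + (-12)² = -88*(-5)*3 + 144 = -44*(-30) + 144 = 1320 + 144 = 1464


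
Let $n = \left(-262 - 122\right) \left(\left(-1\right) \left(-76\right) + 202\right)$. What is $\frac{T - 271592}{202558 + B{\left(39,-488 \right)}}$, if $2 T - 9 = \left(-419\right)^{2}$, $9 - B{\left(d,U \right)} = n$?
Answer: $- \frac{183807}{309319} \approx -0.59423$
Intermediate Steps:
$n = -106752$ ($n = - 384 \left(76 + 202\right) = \left(-384\right) 278 = -106752$)
$B{\left(d,U \right)} = 106761$ ($B{\left(d,U \right)} = 9 - -106752 = 9 + 106752 = 106761$)
$T = 87785$ ($T = \frac{9}{2} + \frac{\left(-419\right)^{2}}{2} = \frac{9}{2} + \frac{1}{2} \cdot 175561 = \frac{9}{2} + \frac{175561}{2} = 87785$)
$\frac{T - 271592}{202558 + B{\left(39,-488 \right)}} = \frac{87785 - 271592}{202558 + 106761} = - \frac{183807}{309319}$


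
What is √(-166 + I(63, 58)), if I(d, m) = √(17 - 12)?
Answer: √(-166 + √5) ≈ 12.797*I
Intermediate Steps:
I(d, m) = √5
√(-166 + I(63, 58)) = √(-166 + √5)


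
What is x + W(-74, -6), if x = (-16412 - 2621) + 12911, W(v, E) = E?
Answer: -6128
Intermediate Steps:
x = -6122 (x = -19033 + 12911 = -6122)
x + W(-74, -6) = -6122 - 6 = -6128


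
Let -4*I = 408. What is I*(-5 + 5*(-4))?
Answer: 2550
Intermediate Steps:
I = -102 (I = -1/4*408 = -102)
I*(-5 + 5*(-4)) = -102*(-5 + 5*(-4)) = -102*(-5 - 20) = -102*(-25) = 2550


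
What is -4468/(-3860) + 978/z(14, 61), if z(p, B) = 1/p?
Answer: 13213897/965 ≈ 13693.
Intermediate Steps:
-4468/(-3860) + 978/z(14, 61) = -4468/(-3860) + 978/(1/14) = -4468*(-1/3860) + 978/(1/14) = 1117/965 + 978*14 = 1117/965 + 13692 = 13213897/965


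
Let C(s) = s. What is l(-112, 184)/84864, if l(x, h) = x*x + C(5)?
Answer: 4183/28288 ≈ 0.14787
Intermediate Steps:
l(x, h) = 5 + x² (l(x, h) = x*x + 5 = x² + 5 = 5 + x²)
l(-112, 184)/84864 = (5 + (-112)²)/84864 = (5 + 12544)*(1/84864) = 12549*(1/84864) = 4183/28288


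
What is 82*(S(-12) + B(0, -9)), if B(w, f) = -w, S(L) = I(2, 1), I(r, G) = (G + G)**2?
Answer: 328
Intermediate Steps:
I(r, G) = 4*G**2 (I(r, G) = (2*G)**2 = 4*G**2)
S(L) = 4 (S(L) = 4*1**2 = 4*1 = 4)
82*(S(-12) + B(0, -9)) = 82*(4 - 1*0) = 82*(4 + 0) = 82*4 = 328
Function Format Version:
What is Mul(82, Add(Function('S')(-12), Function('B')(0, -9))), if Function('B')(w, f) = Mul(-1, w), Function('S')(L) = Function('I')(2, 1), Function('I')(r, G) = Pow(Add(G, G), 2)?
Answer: 328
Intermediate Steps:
Function('I')(r, G) = Mul(4, Pow(G, 2)) (Function('I')(r, G) = Pow(Mul(2, G), 2) = Mul(4, Pow(G, 2)))
Function('S')(L) = 4 (Function('S')(L) = Mul(4, Pow(1, 2)) = Mul(4, 1) = 4)
Mul(82, Add(Function('S')(-12), Function('B')(0, -9))) = Mul(82, Add(4, Mul(-1, 0))) = Mul(82, Add(4, 0)) = Mul(82, 4) = 328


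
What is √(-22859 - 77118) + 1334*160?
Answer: 213440 + I*√99977 ≈ 2.1344e+5 + 316.19*I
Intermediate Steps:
√(-22859 - 77118) + 1334*160 = √(-99977) + 213440 = I*√99977 + 213440 = 213440 + I*√99977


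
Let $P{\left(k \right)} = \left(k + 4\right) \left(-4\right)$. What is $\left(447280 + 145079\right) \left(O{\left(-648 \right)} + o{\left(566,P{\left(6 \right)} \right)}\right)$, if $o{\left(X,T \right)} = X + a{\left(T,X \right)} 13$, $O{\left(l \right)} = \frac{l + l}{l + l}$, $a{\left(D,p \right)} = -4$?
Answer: $305064885$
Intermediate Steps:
$P{\left(k \right)} = -16 - 4 k$ ($P{\left(k \right)} = \left(4 + k\right) \left(-4\right) = -16 - 4 k$)
$O{\left(l \right)} = 1$ ($O{\left(l \right)} = \frac{2 l}{2 l} = 2 l \frac{1}{2 l} = 1$)
$o{\left(X,T \right)} = -52 + X$ ($o{\left(X,T \right)} = X - 52 = -52 + X$)
$\left(447280 + 145079\right) \left(O{\left(-648 \right)} + o{\left(566,P{\left(6 \right)} \right)}\right) = \left(447280 + 145079\right) \left(1 + \left(-52 + 566\right)\right) = 592359 \left(1 + 514\right) = 592359 \cdot 515 = 305064885$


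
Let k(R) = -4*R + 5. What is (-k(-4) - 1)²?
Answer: 484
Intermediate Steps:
k(R) = 5 - 4*R
(-k(-4) - 1)² = (-(5 - 4*(-4)) - 1)² = (-(5 + 16) - 1)² = (-1*21 - 1)² = (-21 - 1)² = (-22)² = 484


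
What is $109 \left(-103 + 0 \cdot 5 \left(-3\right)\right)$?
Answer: $-11227$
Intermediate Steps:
$109 \left(-103 + 0 \cdot 5 \left(-3\right)\right) = 109 \left(-103 + 0 \left(-3\right)\right) = 109 \left(-103 + 0\right) = 109 \left(-103\right) = -11227$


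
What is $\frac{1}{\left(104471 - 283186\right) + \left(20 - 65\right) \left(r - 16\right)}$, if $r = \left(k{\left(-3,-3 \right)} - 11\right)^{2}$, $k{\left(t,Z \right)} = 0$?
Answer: $- \frac{1}{183440} \approx -5.4514 \cdot 10^{-6}$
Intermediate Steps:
$r = 121$ ($r = \left(0 - 11\right)^{2} = \left(-11\right)^{2} = 121$)
$\frac{1}{\left(104471 - 283186\right) + \left(20 - 65\right) \left(r - 16\right)} = \frac{1}{\left(104471 - 283186\right) + \left(20 - 65\right) \left(121 - 16\right)} = \frac{1}{-178715 - 4725} = \frac{1}{-183440} = - \frac{1}{183440}$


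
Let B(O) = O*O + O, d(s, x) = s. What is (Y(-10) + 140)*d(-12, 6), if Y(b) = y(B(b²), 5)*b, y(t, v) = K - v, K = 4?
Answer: -1800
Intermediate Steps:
B(O) = O + O² (B(O) = O² + O = O + O²)
y(t, v) = 4 - v
Y(b) = -b (Y(b) = (4 - 1*5)*b = (4 - 5)*b = -b)
(Y(-10) + 140)*d(-12, 6) = (-1*(-10) + 140)*(-12) = (10 + 140)*(-12) = 150*(-12) = -1800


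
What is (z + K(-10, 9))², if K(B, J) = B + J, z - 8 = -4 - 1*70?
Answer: 4489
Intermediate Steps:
z = -66 (z = 8 + (-4 - 1*70) = 8 + (-4 - 70) = 8 - 74 = -66)
(z + K(-10, 9))² = (-66 + (-10 + 9))² = (-66 - 1)² = (-67)² = 4489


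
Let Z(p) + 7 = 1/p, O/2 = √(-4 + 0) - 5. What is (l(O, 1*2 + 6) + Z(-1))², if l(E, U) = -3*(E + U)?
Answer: -140 + 48*I ≈ -140.0 + 48.0*I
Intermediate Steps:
O = -10 + 4*I (O = 2*(√(-4 + 0) - 5) = 2*(√(-4) - 5) = 2*(2*I - 5) = 2*(-5 + 2*I) = -10 + 4*I ≈ -10.0 + 4.0*I)
Z(p) = -7 + 1/p
l(E, U) = -3*E - 3*U
(l(O, 1*2 + 6) + Z(-1))² = ((-3*(-10 + 4*I) - 3*(1*2 + 6)) + (-7 + 1/(-1)))² = (((30 - 12*I) - 3*(2 + 6)) + (-7 - 1))² = (((30 - 12*I) - 3*8) - 8)² = (((30 - 12*I) - 24) - 8)² = ((6 - 12*I) - 8)² = (-2 - 12*I)²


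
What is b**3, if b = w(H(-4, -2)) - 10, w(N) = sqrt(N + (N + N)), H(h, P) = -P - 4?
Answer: -820 + 294*I*sqrt(6) ≈ -820.0 + 720.15*I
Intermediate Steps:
H(h, P) = -4 - P
w(N) = sqrt(3)*sqrt(N) (w(N) = sqrt(N + 2*N) = sqrt(3*N) = sqrt(3)*sqrt(N))
b = -10 + I*sqrt(6) (b = sqrt(3)*sqrt(-4 - 1*(-2)) - 10 = sqrt(3)*sqrt(-4 + 2) - 10 = sqrt(3)*sqrt(-2) - 10 = sqrt(3)*(I*sqrt(2)) - 10 = I*sqrt(6) - 10 = -10 + I*sqrt(6) ≈ -10.0 + 2.4495*I)
b**3 = (-10 + I*sqrt(6))**3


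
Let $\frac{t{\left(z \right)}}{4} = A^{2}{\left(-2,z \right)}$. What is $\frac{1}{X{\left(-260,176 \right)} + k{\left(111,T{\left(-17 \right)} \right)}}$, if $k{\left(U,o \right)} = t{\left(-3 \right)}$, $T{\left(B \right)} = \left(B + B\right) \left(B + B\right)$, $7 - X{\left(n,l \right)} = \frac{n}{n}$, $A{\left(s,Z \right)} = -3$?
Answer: $\frac{1}{42} \approx 0.02381$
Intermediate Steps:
$X{\left(n,l \right)} = 6$ ($X{\left(n,l \right)} = 7 - \frac{n}{n} = 7 - 1 = 6$)
$T{\left(B \right)} = 4 B^{2}$ ($T{\left(B \right)} = 2 B 2 B = 4 B^{2}$)
$t{\left(z \right)} = 36$ ($t{\left(z \right)} = 4 \left(-3\right)^{2} = 4 \cdot 9 = 36$)
$k{\left(U,o \right)} = 36$
$\frac{1}{X{\left(-260,176 \right)} + k{\left(111,T{\left(-17 \right)} \right)}} = \frac{1}{6 + 36} = \frac{1}{42}$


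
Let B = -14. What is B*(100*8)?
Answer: -11200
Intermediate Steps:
B*(100*8) = -1400*8 = -14*800 = -11200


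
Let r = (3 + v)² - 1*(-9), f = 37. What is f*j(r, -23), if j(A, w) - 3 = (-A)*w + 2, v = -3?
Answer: 7844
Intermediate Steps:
r = 9 (r = (3 - 3)² - 1*(-9) = 0² + 9 = 0 + 9 = 9)
j(A, w) = 5 - A*w (j(A, w) = 3 + ((-A)*w + 2) = 3 + (-A*w + 2) = 3 + (2 - A*w) = 5 - A*w)
f*j(r, -23) = 37*(5 - 1*9*(-23)) = 37*(5 + 207) = 37*212 = 7844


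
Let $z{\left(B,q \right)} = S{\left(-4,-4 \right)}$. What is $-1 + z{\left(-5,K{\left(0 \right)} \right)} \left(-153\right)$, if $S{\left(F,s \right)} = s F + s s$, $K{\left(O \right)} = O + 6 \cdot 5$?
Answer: $-4897$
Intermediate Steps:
$K{\left(O \right)} = 30 + O$ ($K{\left(O \right)} = O + 30 = 30 + O$)
$S{\left(F,s \right)} = s^{2} + F s$ ($S{\left(F,s \right)} = F s + s^{2} = s^{2} + F s$)
$z{\left(B,q \right)} = 32$ ($z{\left(B,q \right)} = - 4 \left(-4 - 4\right) = \left(-4\right) \left(-8\right) = 32$)
$-1 + z{\left(-5,K{\left(0 \right)} \right)} \left(-153\right) = -1 + 32 \left(-153\right) = -1 - 4896 = -4897$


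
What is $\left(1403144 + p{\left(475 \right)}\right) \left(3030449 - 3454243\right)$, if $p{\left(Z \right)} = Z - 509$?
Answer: $-594629599340$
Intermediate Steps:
$p{\left(Z \right)} = -509 + Z$
$\left(1403144 + p{\left(475 \right)}\right) \left(3030449 - 3454243\right) = \left(1403144 + \left(-509 + 475\right)\right) \left(3030449 - 3454243\right) = \left(1403144 - 34\right) \left(-423794\right) = 1403110 \left(-423794\right) = -594629599340$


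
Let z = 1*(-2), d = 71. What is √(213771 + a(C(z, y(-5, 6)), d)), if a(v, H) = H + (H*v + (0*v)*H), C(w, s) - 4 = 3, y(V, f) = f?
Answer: √214339 ≈ 462.97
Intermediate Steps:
z = -2
C(w, s) = 7 (C(w, s) = 4 + 3 = 7)
a(v, H) = H + H*v (a(v, H) = H + (H*v + 0*H) = H + (H*v + 0) = H + H*v)
√(213771 + a(C(z, y(-5, 6)), d)) = √(213771 + 71*(1 + 7)) = √(213771 + 71*8) = √(213771 + 568) = √214339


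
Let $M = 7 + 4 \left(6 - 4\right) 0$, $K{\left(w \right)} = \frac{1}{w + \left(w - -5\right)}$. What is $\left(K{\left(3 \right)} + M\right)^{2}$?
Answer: $\frac{6084}{121} \approx 50.281$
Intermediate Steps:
$K{\left(w \right)} = \frac{1}{5 + 2 w}$ ($K{\left(w \right)} = \frac{1}{w + \left(w + 5\right)} = \frac{1}{w + \left(5 + w\right)} = \frac{1}{5 + 2 w}$)
$M = 7$ ($M = 7 + 4 \cdot 2 \cdot 0 = 7 + 4 \cdot 0 = 7 + 0 = 7$)
$\left(K{\left(3 \right)} + M\right)^{2} = \left(\frac{1}{5 + 2 \cdot 3} + 7\right)^{2} = \left(\frac{1}{5 + 6} + 7\right)^{2} = \left(\frac{1}{11} + 7\right)^{2} = \left(\frac{78}{11}\right)^{2} = \frac{6084}{121}$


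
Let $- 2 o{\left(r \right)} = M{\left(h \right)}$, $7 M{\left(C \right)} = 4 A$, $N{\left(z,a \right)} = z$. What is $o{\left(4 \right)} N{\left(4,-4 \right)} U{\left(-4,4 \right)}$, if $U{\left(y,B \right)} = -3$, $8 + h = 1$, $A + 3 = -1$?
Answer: $- \frac{96}{7} \approx -13.714$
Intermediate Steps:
$A = -4$ ($A = -3 - 1 = -4$)
$h = -7$ ($h = -8 + 1 = -7$)
$M{\left(C \right)} = - \frac{16}{7}$ ($M{\left(C \right)} = \frac{4 \left(-4\right)}{7} = \frac{1}{7} \left(-16\right) = - \frac{16}{7}$)
$o{\left(r \right)} = \frac{8}{7}$ ($o{\left(r \right)} = \left(- \frac{1}{2}\right) \left(- \frac{16}{7}\right) = \frac{8}{7}$)
$o{\left(4 \right)} N{\left(4,-4 \right)} U{\left(-4,4 \right)} = \frac{8}{7} \cdot 4 \left(-3\right) = \frac{32}{7} \left(-3\right) = - \frac{96}{7}$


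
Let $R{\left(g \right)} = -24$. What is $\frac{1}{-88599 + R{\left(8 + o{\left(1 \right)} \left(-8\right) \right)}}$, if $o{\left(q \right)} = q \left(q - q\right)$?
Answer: $- \frac{1}{88623} \approx -1.1284 \cdot 10^{-5}$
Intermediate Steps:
$o{\left(q \right)} = 0$ ($o{\left(q \right)} = q 0 = 0$)
$\frac{1}{-88599 + R{\left(8 + o{\left(1 \right)} \left(-8\right) \right)}} = \frac{1}{-88599 - 24} = \frac{1}{-88623} = - \frac{1}{88623}$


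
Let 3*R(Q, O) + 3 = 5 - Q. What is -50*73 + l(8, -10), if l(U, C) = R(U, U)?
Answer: -3652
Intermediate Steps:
R(Q, O) = ⅔ - Q/3 (R(Q, O) = -1 + (5 - Q)/3 = -1 + (5/3 - Q/3) = ⅔ - Q/3)
l(U, C) = ⅔ - U/3
-50*73 + l(8, -10) = -50*73 + (⅔ - ⅓*8) = -3650 + (⅔ - 8/3) = -3650 - 2 = -3652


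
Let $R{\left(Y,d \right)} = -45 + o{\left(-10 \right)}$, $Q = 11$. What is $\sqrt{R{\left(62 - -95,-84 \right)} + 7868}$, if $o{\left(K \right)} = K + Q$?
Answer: $4 \sqrt{489} \approx 88.453$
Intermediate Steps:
$o{\left(K \right)} = 11 + K$ ($o{\left(K \right)} = K + 11 = 11 + K$)
$R{\left(Y,d \right)} = -44$ ($R{\left(Y,d \right)} = -45 + \left(11 - 10\right) = -45 + 1 = -44$)
$\sqrt{R{\left(62 - -95,-84 \right)} + 7868} = \sqrt{-44 + 7868} = \sqrt{7824} = 4 \sqrt{489}$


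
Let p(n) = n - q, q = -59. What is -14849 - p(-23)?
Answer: -14885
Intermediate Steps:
p(n) = 59 + n (p(n) = n - 1*(-59) = n + 59 = 59 + n)
-14849 - p(-23) = -14849 - (59 - 23) = -14849 - 1*36 = -14849 - 36 = -14885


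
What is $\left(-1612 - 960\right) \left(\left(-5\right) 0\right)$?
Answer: $0$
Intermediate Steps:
$\left(-1612 - 960\right) \left(\left(-5\right) 0\right) = \left(-1612 - 960\right) 0 = \left(-2572\right) 0 = 0$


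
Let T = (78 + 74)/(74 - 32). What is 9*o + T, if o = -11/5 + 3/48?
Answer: -26239/1680 ≈ -15.618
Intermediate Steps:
T = 76/21 (T = 152/42 = 152*(1/42) = 76/21 ≈ 3.6190)
o = -171/80 (o = -11*1/5 + 3*(1/48) = -11/5 + 1/16 = -171/80 ≈ -2.1375)
9*o + T = 9*(-171/80) + 76/21 = -1539/80 + 76/21 = -26239/1680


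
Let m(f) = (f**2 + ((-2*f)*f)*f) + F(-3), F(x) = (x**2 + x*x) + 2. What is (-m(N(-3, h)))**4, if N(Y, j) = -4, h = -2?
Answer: 723394816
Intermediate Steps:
F(x) = 2 + 2*x**2 (F(x) = (x**2 + x**2) + 2 = 2*x**2 + 2 = 2 + 2*x**2)
m(f) = 20 + f**2 - 2*f**3 (m(f) = (f**2 + ((-2*f)*f)*f) + (2 + 2*(-3)**2) = (f**2 + (-2*f**2)*f) + (2 + 2*9) = (f**2 - 2*f**3) + (2 + 18) = (f**2 - 2*f**3) + 20 = 20 + f**2 - 2*f**3)
(-m(N(-3, h)))**4 = (-(20 + (-4)**2 - 2*(-4)**3))**4 = (-(20 + 16 - 2*(-64)))**4 = (-(20 + 16 + 128))**4 = (-1*164)**4 = (-164)**4 = 723394816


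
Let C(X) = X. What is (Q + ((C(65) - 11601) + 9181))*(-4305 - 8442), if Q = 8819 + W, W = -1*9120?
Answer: 33856032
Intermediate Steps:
W = -9120
Q = -301 (Q = 8819 - 9120 = -301)
(Q + ((C(65) - 11601) + 9181))*(-4305 - 8442) = (-301 + ((65 - 11601) + 9181))*(-4305 - 8442) = (-301 + (-11536 + 9181))*(-12747) = (-301 - 2355)*(-12747) = -2656*(-12747) = 33856032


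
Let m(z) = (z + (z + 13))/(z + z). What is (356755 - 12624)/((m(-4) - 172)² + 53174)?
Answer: 22024384/5310297 ≈ 4.1475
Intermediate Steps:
m(z) = (13 + 2*z)/(2*z) (m(z) = (z + (13 + z))/((2*z)) = (13 + 2*z)*(1/(2*z)) = (13 + 2*z)/(2*z))
(356755 - 12624)/((m(-4) - 172)² + 53174) = (356755 - 12624)/(((13/2 - 4)/(-4) - 172)² + 53174) = 344131/((-¼*5/2 - 172)² + 53174) = 344131/((-5/8 - 172)² + 53174) = 344131/((-1381/8)² + 53174) = 344131/(1907161/64 + 53174) = 344131/(5310297/64) = 344131*(64/5310297) = 22024384/5310297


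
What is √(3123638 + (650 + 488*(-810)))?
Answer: 4*√170563 ≈ 1652.0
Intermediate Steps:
√(3123638 + (650 + 488*(-810))) = √(3123638 + (650 - 395280)) = √(3123638 - 394630) = √2729008 = 4*√170563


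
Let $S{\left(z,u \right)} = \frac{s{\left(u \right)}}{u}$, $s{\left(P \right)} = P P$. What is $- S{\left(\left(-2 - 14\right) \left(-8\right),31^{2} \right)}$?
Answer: $-961$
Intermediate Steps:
$s{\left(P \right)} = P^{2}$
$S{\left(z,u \right)} = u$ ($S{\left(z,u \right)} = \frac{u^{2}}{u} = u$)
$- S{\left(\left(-2 - 14\right) \left(-8\right),31^{2} \right)} = - 31^{2} = \left(-1\right) 961 = -961$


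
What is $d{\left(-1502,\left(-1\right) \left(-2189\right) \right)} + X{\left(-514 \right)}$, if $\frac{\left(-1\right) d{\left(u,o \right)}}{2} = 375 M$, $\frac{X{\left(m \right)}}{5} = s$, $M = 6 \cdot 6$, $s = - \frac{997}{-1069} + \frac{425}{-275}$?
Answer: $- \frac{317529030}{11759} \approx -27003.0$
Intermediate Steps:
$s = - \frac{7206}{11759}$ ($s = \left(-997\right) \left(- \frac{1}{1069}\right) + 425 \left(- \frac{1}{275}\right) = \frac{997}{1069} - \frac{17}{11} = - \frac{7206}{11759} \approx -0.61281$)
$M = 36$
$X{\left(m \right)} = - \frac{36030}{11759}$ ($X{\left(m \right)} = 5 \left(- \frac{7206}{11759}\right) = - \frac{36030}{11759}$)
$d{\left(u,o \right)} = -27000$ ($d{\left(u,o \right)} = - 2 \cdot 375 \cdot 36 = \left(-2\right) 13500 = -27000$)
$d{\left(-1502,\left(-1\right) \left(-2189\right) \right)} + X{\left(-514 \right)} = -27000 - \frac{36030}{11759} = - \frac{317529030}{11759}$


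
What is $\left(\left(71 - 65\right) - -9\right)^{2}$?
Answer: $225$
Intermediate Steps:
$\left(\left(71 - 65\right) - -9\right)^{2} = \left(6 + 9\right)^{2} = 15^{2} = 225$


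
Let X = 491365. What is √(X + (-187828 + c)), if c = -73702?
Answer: √229835 ≈ 479.41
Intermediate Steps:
√(X + (-187828 + c)) = √(491365 + (-187828 - 73702)) = √(491365 - 261530) = √229835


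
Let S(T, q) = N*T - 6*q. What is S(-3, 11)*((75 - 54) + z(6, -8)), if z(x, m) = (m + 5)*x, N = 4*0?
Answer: -198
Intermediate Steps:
N = 0
S(T, q) = -6*q (S(T, q) = 0*T - 6*q = 0 - 6*q = -6*q)
z(x, m) = x*(5 + m) (z(x, m) = (5 + m)*x = x*(5 + m))
S(-3, 11)*((75 - 54) + z(6, -8)) = (-6*11)*((75 - 54) + 6*(5 - 8)) = -66*(21 + 6*(-3)) = -66*(21 - 18) = -66*3 = -198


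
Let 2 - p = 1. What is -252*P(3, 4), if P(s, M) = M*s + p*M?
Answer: -4032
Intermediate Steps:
p = 1 (p = 2 - 1*1 = 2 - 1 = 1)
P(s, M) = M + M*s (P(s, M) = M*s + 1*M = M*s + M = M + M*s)
-252*P(3, 4) = -1008*(1 + 3) = -1008*4 = -252*16 = -4032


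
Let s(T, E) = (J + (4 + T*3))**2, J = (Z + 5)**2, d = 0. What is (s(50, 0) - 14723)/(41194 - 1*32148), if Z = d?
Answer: 8659/4523 ≈ 1.9144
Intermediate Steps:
Z = 0
J = 25 (J = (0 + 5)**2 = 5**2 = 25)
s(T, E) = (29 + 3*T)**2 (s(T, E) = (25 + (4 + T*3))**2 = (25 + (4 + 3*T))**2 = (29 + 3*T)**2)
(s(50, 0) - 14723)/(41194 - 1*32148) = ((29 + 3*50)**2 - 14723)/(41194 - 1*32148) = ((29 + 150)**2 - 14723)/(41194 - 32148) = (179**2 - 14723)/9046 = (32041 - 14723)*(1/9046) = 17318*(1/9046) = 8659/4523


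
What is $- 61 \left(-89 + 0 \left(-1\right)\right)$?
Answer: $5429$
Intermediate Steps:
$- 61 \left(-89 + 0 \left(-1\right)\right) = - 61 \left(-89 + 0\right) = \left(-61\right) \left(-89\right) = 5429$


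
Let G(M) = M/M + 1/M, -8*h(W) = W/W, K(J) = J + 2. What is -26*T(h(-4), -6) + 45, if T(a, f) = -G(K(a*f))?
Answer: 885/11 ≈ 80.455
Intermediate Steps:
K(J) = 2 + J
h(W) = -⅛ (h(W) = -W/(8*W) = -⅛*1 = -⅛)
G(M) = 1 + 1/M
T(a, f) = -(3 + a*f)/(2 + a*f) (T(a, f) = -(1 + (2 + a*f))/(2 + a*f) = -(3 + a*f)/(2 + a*f))
-26*T(h(-4), -6) + 45 = -26*(-3 - 1*(-⅛)*(-6))/(2 - ⅛*(-6)) + 45 = -26*(-3 - ¾)/(2 + ¾) + 45 = -26*(-15)/(11/4*4) + 45 = -104*(-15)/(11*4) + 45 = -26*(-15/11) + 45 = 390/11 + 45 = 885/11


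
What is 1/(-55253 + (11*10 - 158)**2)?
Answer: -1/52949 ≈ -1.8886e-5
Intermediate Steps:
1/(-55253 + (11*10 - 158)**2) = 1/(-55253 + (110 - 158)**2) = 1/(-55253 + (-48)**2) = 1/(-55253 + 2304) = 1/(-52949) = -1/52949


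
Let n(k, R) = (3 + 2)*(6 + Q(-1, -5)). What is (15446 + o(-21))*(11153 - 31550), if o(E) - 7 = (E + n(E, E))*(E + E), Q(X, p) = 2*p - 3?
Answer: -363168585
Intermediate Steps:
Q(X, p) = -3 + 2*p
n(k, R) = -35 (n(k, R) = (3 + 2)*(6 + (-3 + 2*(-5))) = 5*(6 + (-3 - 10)) = 5*(6 - 13) = 5*(-7) = -35)
o(E) = 7 + 2*E*(-35 + E) (o(E) = 7 + (E - 35)*(E + E) = 7 + (-35 + E)*(2*E) = 7 + 2*E*(-35 + E))
(15446 + o(-21))*(11153 - 31550) = (15446 + (7 - 70*(-21) + 2*(-21)²))*(11153 - 31550) = (15446 + (7 + 1470 + 2*441))*(-20397) = (15446 + (7 + 1470 + 882))*(-20397) = (15446 + 2359)*(-20397) = 17805*(-20397) = -363168585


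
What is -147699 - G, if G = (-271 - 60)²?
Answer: -257260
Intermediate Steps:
G = 109561 (G = (-331)² = 109561)
-147699 - G = -147699 - 1*109561 = -147699 - 109561 = -257260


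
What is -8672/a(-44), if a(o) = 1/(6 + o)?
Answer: 329536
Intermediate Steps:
-8672/a(-44) = -8672/(1/(6 - 44)) = -8672/(1/(-38)) = -8672/(-1/38) = -8672*(-38) = 329536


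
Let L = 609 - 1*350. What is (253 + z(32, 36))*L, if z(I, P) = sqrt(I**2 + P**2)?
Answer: 65527 + 1036*sqrt(145) ≈ 78002.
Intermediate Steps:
L = 259 (L = 609 - 350 = 259)
(253 + z(32, 36))*L = (253 + sqrt(32**2 + 36**2))*259 = (253 + sqrt(1024 + 1296))*259 = (253 + sqrt(2320))*259 = (253 + 4*sqrt(145))*259 = 65527 + 1036*sqrt(145)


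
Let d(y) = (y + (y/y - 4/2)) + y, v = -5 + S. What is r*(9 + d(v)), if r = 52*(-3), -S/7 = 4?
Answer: 9048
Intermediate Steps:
S = -28 (S = -7*4 = -28)
v = -33 (v = -5 - 28 = -33)
r = -156
d(y) = -1 + 2*y (d(y) = (y + (1 - 4*½)) + y = (y + (1 - 2)) + y = (y - 1) + y = (-1 + y) + y = -1 + 2*y)
r*(9 + d(v)) = -156*(9 + (-1 + 2*(-33))) = -156*(9 + (-1 - 66)) = -156*(9 - 67) = -156*(-58) = 9048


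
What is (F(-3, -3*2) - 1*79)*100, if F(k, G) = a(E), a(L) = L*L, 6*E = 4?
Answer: -70700/9 ≈ -7855.6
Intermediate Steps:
E = ⅔ (E = (⅙)*4 = ⅔ ≈ 0.66667)
a(L) = L²
F(k, G) = 4/9 (F(k, G) = (⅔)² = 4/9)
(F(-3, -3*2) - 1*79)*100 = (4/9 - 1*79)*100 = (4/9 - 79)*100 = -707/9*100 = -70700/9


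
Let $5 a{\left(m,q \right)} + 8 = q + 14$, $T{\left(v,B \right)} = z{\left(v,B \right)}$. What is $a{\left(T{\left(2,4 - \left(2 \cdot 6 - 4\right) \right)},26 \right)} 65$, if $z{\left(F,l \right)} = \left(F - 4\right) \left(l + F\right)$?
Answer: $416$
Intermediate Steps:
$z{\left(F,l \right)} = \left(-4 + F\right) \left(F + l\right)$
$T{\left(v,B \right)} = v^{2} - 4 B - 4 v + B v$ ($T{\left(v,B \right)} = v^{2} - 4 v - 4 B + v B = v^{2} - 4 v - 4 B + B v = v^{2} - 4 B - 4 v + B v$)
$a{\left(m,q \right)} = \frac{6}{5} + \frac{q}{5}$ ($a{\left(m,q \right)} = - \frac{8}{5} + \frac{q + 14}{5} = - \frac{8}{5} + \frac{14 + q}{5} = - \frac{8}{5} + \left(\frac{14}{5} + \frac{q}{5}\right) = \frac{6}{5} + \frac{q}{5}$)
$a{\left(T{\left(2,4 - \left(2 \cdot 6 - 4\right) \right)},26 \right)} 65 = \left(\frac{6}{5} + \frac{1}{5} \cdot 26\right) 65 = \left(\frac{6}{5} + \frac{26}{5}\right) 65 = \frac{32}{5} \cdot 65 = 416$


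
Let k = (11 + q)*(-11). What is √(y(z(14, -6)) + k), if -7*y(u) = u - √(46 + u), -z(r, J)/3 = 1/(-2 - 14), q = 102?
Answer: √(-974533 + 28*√739)/28 ≈ 35.243*I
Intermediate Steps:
z(r, J) = 3/16 (z(r, J) = -3/(-2 - 14) = -3/(-16) = -3*(-1/16) = 3/16)
y(u) = -u/7 + √(46 + u)/7 (y(u) = -(u - √(46 + u))/7 = -u/7 + √(46 + u)/7)
k = -1243 (k = (11 + 102)*(-11) = 113*(-11) = -1243)
√(y(z(14, -6)) + k) = √((-⅐*3/16 + √(46 + 3/16)/7) - 1243) = √((-3/112 + √(739/16)/7) - 1243) = √((-3/112 + (√739/4)/7) - 1243) = √((-3/112 + √739/28) - 1243) = √(-139219/112 + √739/28)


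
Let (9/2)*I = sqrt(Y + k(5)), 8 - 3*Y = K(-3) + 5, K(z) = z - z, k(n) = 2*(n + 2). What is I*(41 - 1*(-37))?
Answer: 52*sqrt(15)/3 ≈ 67.132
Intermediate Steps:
k(n) = 4 + 2*n (k(n) = 2*(2 + n) = 4 + 2*n)
K(z) = 0
Y = 1 (Y = 8/3 - (0 + 5)/3 = 8/3 - 1/3*5 = 8/3 - 5/3 = 1)
I = 2*sqrt(15)/9 (I = 2*sqrt(1 + (4 + 2*5))/9 = 2*sqrt(1 + (4 + 10))/9 = 2*sqrt(1 + 14)/9 = 2*sqrt(15)/9 ≈ 0.86066)
I*(41 - 1*(-37)) = (2*sqrt(15)/9)*(41 - 1*(-37)) = (2*sqrt(15)/9)*(41 + 37) = (2*sqrt(15)/9)*78 = 52*sqrt(15)/3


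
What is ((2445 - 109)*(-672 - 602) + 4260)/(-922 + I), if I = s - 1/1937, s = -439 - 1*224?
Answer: 2878192174/1535073 ≈ 1875.0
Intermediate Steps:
s = -663 (s = -439 - 224 = -663)
I = -1284232/1937 (I = -663 - 1/1937 = -1284232/1937 ≈ -663.00)
((2445 - 109)*(-672 - 602) + 4260)/(-922 + I) = ((2445 - 109)*(-672 - 602) + 4260)/(-922 - 1284232/1937) = (2336*(-1274) + 4260)/(-3070146/1937) = (-2976064 + 4260)*(-1937/3070146) = -2971804*(-1937/3070146) = 2878192174/1535073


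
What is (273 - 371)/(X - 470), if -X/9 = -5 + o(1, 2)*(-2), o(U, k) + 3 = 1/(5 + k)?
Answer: 686/3335 ≈ 0.20570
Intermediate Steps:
o(U, k) = -3 + 1/(5 + k)
X = -45/7 (X = -9*(-5 + ((-14 - 3*2)/(5 + 2))*(-2)) = -9*(-5 + ((-14 - 6)/7)*(-2)) = -9*(-5 + ((⅐)*(-20))*(-2)) = -9*(-5 - 20/7*(-2)) = -9*(-5 + 40/7) = -9*5/7 = -45/7 ≈ -6.4286)
(273 - 371)/(X - 470) = (273 - 371)/(-45/7 - 470) = -98/(-3335/7) = -98*(-7/3335) = 686/3335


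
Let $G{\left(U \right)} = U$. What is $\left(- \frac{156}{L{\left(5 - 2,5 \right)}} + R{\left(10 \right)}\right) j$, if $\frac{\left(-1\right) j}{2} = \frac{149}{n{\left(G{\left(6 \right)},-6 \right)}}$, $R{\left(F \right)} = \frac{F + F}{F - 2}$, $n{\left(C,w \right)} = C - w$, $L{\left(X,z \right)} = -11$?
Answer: $- \frac{54683}{132} \approx -414.27$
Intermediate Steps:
$R{\left(F \right)} = \frac{2 F}{-2 + F}$
$j = - \frac{149}{6}$ ($j = - 2 \frac{149}{6 - -6} = - 2 \frac{149}{6 + 6} = - 2 \cdot \frac{149}{12} = - 2 \cdot 149 \cdot \frac{1}{12} = \left(-2\right) \frac{149}{12} = - \frac{149}{6} \approx -24.833$)
$\left(- \frac{156}{L{\left(5 - 2,5 \right)}} + R{\left(10 \right)}\right) j = \left(- \frac{156}{-11} + 2 \cdot 10 \frac{1}{-2 + 10}\right) \left(- \frac{149}{6}\right) = \left(\left(-156\right) \left(- \frac{1}{11}\right) + 2 \cdot 10 \cdot \frac{1}{8}\right) \left(- \frac{149}{6}\right) = \left(\frac{156}{11} + 2 \cdot 10 \cdot \frac{1}{8}\right) \left(- \frac{149}{6}\right) = \left(\frac{156}{11} + \frac{5}{2}\right) \left(- \frac{149}{6}\right) = \frac{367}{22} \left(- \frac{149}{6}\right) = - \frac{54683}{132}$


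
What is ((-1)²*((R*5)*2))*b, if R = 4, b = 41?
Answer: 1640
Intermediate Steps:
((-1)²*((R*5)*2))*b = ((-1)²*((4*5)*2))*41 = (1*(20*2))*41 = (1*40)*41 = 40*41 = 1640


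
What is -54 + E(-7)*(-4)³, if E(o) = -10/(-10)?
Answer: -118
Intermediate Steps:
E(o) = 1 (E(o) = -10*(-⅒) = 1)
-54 + E(-7)*(-4)³ = -54 + 1*(-4)³ = -54 + 1*(-64) = -54 - 64 = -118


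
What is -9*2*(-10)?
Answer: 180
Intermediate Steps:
-9*2*(-10) = -18*(-10) = 180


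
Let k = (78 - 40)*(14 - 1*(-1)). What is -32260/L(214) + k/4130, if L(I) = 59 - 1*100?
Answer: 13325717/16933 ≈ 786.97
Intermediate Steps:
k = 570 (k = 38*(14 + 1) = 38*15 = 570)
L(I) = -41 (L(I) = 59 - 100 = -41)
-32260/L(214) + k/4130 = -32260/(-41) + 570/4130 = -32260*(-1/41) + 570*(1/4130) = 32260/41 + 57/413 = 13325717/16933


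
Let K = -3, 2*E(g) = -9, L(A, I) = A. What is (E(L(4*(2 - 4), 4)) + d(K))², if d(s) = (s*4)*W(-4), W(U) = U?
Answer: 7569/4 ≈ 1892.3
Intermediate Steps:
E(g) = -9/2 (E(g) = (½)*(-9) = -9/2)
d(s) = -16*s (d(s) = (s*4)*(-4) = (4*s)*(-4) = -16*s)
(E(L(4*(2 - 4), 4)) + d(K))² = (-9/2 - 16*(-3))² = (-9/2 + 48)² = (87/2)² = 7569/4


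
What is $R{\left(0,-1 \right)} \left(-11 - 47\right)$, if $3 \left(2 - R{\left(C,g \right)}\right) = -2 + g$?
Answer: $-174$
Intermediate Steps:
$R{\left(C,g \right)} = \frac{8}{3} - \frac{g}{3}$ ($R{\left(C,g \right)} = 2 - \frac{-2 + g}{3} = 2 - \left(- \frac{2}{3} + \frac{g}{3}\right) = \frac{8}{3} - \frac{g}{3}$)
$R{\left(0,-1 \right)} \left(-11 - 47\right) = \left(\frac{8}{3} - - \frac{1}{3}\right) \left(-11 - 47\right) = \left(\frac{8}{3} + \frac{1}{3}\right) \left(-58\right) = 3 \left(-58\right) = -174$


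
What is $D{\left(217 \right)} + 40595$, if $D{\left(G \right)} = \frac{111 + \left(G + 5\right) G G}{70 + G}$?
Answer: $\frac{22104634}{287} \approx 77020.0$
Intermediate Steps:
$D{\left(G \right)} = \frac{111 + G^{2} \left(5 + G\right)}{70 + G}$ ($D{\left(G \right)} = \frac{111 + \left(5 + G\right) G G}{70 + G} = \frac{111 + G \left(5 + G\right) G}{70 + G} = \frac{111 + G^{2} \left(5 + G\right)}{70 + G}$)
$D{\left(217 \right)} + 40595 = \frac{111 + 217^{3} + 5 \cdot 217^{2}}{70 + 217} + 40595 = \frac{111 + 10218313 + 5 \cdot 47089}{287} + 40595 = \frac{111 + 10218313 + 235445}{287} + 40595 = \frac{1}{287} \cdot 10453869 + 40595 = \frac{10453869}{287} + 40595 = \frac{22104634}{287}$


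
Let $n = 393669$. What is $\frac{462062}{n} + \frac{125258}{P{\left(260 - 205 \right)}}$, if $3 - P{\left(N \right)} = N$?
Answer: $- \frac{24643082189}{10235394} \approx -2407.6$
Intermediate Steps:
$P{\left(N \right)} = 3 - N$
$\frac{462062}{n} + \frac{125258}{P{\left(260 - 205 \right)}} = \frac{462062}{393669} + \frac{125258}{3 - \left(260 - 205\right)} = 462062 \cdot \frac{1}{393669} + \frac{125258}{3 - 55} = \frac{462062}{393669} + \frac{125258}{3 - 55} = \frac{462062}{393669} + \frac{125258}{-52} = \frac{462062}{393669} + 125258 \left(- \frac{1}{52}\right) = \frac{462062}{393669} - \frac{62629}{26} = - \frac{24643082189}{10235394}$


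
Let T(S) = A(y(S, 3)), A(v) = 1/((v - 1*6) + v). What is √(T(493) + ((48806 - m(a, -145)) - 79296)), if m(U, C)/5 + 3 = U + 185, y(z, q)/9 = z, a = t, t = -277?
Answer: I*√590105583123/4434 ≈ 173.25*I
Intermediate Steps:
a = -277
y(z, q) = 9*z
m(U, C) = 910 + 5*U (m(U, C) = -15 + 5*(U + 185) = -15 + 5*(185 + U) = -15 + (925 + 5*U) = 910 + 5*U)
A(v) = 1/(-6 + 2*v) (A(v) = 1/((v - 6) + v) = 1/((-6 + v) + v) = 1/(-6 + 2*v))
T(S) = 1/(2*(-3 + 9*S))
√(T(493) + ((48806 - m(a, -145)) - 79296)) = √(1/(6*(-1 + 3*493)) + ((48806 - (910 + 5*(-277))) - 79296)) = √(1/(6*(-1 + 1479)) + ((48806 - (910 - 1385)) - 79296)) = √((⅙)/1478 + ((48806 - 1*(-475)) - 79296)) = √((⅙)*(1/1478) + ((48806 + 475) - 79296)) = √(1/8868 + (49281 - 79296)) = √(1/8868 - 30015) = √(-266173019/8868) = I*√590105583123/4434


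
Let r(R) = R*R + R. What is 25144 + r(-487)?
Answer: 261826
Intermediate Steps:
r(R) = R + R² (r(R) = R² + R = R + R²)
25144 + r(-487) = 25144 - 487*(1 - 487) = 25144 - 487*(-486) = 25144 + 236682 = 261826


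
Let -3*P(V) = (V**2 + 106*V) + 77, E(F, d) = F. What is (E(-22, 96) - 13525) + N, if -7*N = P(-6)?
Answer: -285010/21 ≈ -13572.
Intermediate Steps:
P(V) = -77/3 - 106*V/3 - V**2/3 (P(V) = -((V**2 + 106*V) + 77)/3 = -(77 + V**2 + 106*V)/3 = -77/3 - 106*V/3 - V**2/3)
N = -523/21 (N = -(-77/3 - 106/3*(-6) - 1/3*(-6)**2)/7 = -(-77/3 + 212 - 1/3*36)/7 = -(-77/3 + 212 - 12)/7 = -1/7*523/3 = -523/21 ≈ -24.905)
(E(-22, 96) - 13525) + N = (-22 - 13525) - 523/21 = -13547 - 523/21 = -285010/21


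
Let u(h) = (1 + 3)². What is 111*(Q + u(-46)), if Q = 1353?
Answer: 151959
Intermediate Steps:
u(h) = 16 (u(h) = 4² = 16)
111*(Q + u(-46)) = 111*(1353 + 16) = 111*1369 = 151959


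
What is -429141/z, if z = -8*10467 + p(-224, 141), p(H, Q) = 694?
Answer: 429141/83042 ≈ 5.1678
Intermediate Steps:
z = -83042 (z = -8*10467 + 694 = -83736 + 694 = -83042)
-429141/z = -429141/(-83042) = -429141*(-1/83042) = 429141/83042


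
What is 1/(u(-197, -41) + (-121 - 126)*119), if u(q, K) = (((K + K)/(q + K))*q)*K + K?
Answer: -119/3171489 ≈ -3.7522e-5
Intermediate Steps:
u(q, K) = K + 2*q*K²/(K + q) (u(q, K) = (((2*K)/(K + q))*q)*K + K = ((2*K/(K + q))*q)*K + K = (2*K*q/(K + q))*K + K = 2*q*K²/(K + q) + K = K + 2*q*K²/(K + q))
1/(u(-197, -41) + (-121 - 126)*119) = 1/(-41*(-41 - 197 + 2*(-41)*(-197))/(-41 - 197) + (-121 - 126)*119) = 1/(-41*(-41 - 197 + 16154)/(-238) - 247*119) = 1/(-41*(-1/238)*15916 - 29393) = 1/(326278/119 - 29393) = 1/(-3171489/119) = -119/3171489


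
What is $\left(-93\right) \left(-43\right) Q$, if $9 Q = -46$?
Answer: $- \frac{61318}{3} \approx -20439.0$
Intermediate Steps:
$Q = - \frac{46}{9}$ ($Q = \frac{1}{9} \left(-46\right) = - \frac{46}{9} \approx -5.1111$)
$\left(-93\right) \left(-43\right) Q = \left(-93\right) \left(-43\right) \left(- \frac{46}{9}\right) = 3999 \left(- \frac{46}{9}\right) = - \frac{61318}{3}$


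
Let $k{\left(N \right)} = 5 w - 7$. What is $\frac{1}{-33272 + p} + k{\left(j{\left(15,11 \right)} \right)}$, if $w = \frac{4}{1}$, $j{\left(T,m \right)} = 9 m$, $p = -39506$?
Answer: $\frac{946113}{72778} \approx 13.0$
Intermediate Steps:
$w = 4$ ($w = 4 \cdot 1 = 4$)
$k{\left(N \right)} = 13$ ($k{\left(N \right)} = 5 \cdot 4 - 7 = 20 - 7 = 13$)
$\frac{1}{-33272 + p} + k{\left(j{\left(15,11 \right)} \right)} = \frac{1}{-33272 - 39506} + 13 = \frac{1}{-72778} + 13 = - \frac{1}{72778} + 13 = \frac{946113}{72778}$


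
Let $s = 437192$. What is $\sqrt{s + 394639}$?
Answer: $\sqrt{831831} \approx 912.05$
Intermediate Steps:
$\sqrt{s + 394639} = \sqrt{437192 + 394639} = \sqrt{831831}$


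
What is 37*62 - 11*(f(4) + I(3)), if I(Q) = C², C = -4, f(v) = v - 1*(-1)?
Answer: 2063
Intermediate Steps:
f(v) = 1 + v (f(v) = v + 1 = 1 + v)
I(Q) = 16 (I(Q) = (-4)² = 16)
37*62 - 11*(f(4) + I(3)) = 37*62 - 11*((1 + 4) + 16) = 2294 - 11*(5 + 16) = 2294 - 11*21 = 2294 - 231 = 2063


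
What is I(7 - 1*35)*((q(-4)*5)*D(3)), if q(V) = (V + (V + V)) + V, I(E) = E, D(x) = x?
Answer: 6720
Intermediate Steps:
q(V) = 4*V (q(V) = (V + 2*V) + V = 3*V + V = 4*V)
I(7 - 1*35)*((q(-4)*5)*D(3)) = (7 - 1*35)*(((4*(-4))*5)*3) = (7 - 35)*(-16*5*3) = -(-2240)*3 = -28*(-240) = 6720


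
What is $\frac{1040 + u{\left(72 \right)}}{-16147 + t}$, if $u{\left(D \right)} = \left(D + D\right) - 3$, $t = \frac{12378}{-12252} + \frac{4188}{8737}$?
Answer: $- \frac{21070166674}{288087356773} \approx -0.073138$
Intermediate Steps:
$t = - \frac{9472535}{17840954}$ ($t = 12378 \left(- \frac{1}{12252}\right) + 4188 \cdot \frac{1}{8737} = - \frac{2063}{2042} + \frac{4188}{8737} = - \frac{9472535}{17840954} \approx -0.53094$)
$u{\left(D \right)} = -3 + 2 D$ ($u{\left(D \right)} = 2 D - 3 = -3 + 2 D$)
$\frac{1040 + u{\left(72 \right)}}{-16147 + t} = \frac{1040 + \left(-3 + 2 \cdot 72\right)}{-16147 - \frac{9472535}{17840954}} = \frac{1040 + \left(-3 + 144\right)}{- \frac{288087356773}{17840954}} = \left(1040 + 141\right) \left(- \frac{17840954}{288087356773}\right) = 1181 \left(- \frac{17840954}{288087356773}\right) = - \frac{21070166674}{288087356773}$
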